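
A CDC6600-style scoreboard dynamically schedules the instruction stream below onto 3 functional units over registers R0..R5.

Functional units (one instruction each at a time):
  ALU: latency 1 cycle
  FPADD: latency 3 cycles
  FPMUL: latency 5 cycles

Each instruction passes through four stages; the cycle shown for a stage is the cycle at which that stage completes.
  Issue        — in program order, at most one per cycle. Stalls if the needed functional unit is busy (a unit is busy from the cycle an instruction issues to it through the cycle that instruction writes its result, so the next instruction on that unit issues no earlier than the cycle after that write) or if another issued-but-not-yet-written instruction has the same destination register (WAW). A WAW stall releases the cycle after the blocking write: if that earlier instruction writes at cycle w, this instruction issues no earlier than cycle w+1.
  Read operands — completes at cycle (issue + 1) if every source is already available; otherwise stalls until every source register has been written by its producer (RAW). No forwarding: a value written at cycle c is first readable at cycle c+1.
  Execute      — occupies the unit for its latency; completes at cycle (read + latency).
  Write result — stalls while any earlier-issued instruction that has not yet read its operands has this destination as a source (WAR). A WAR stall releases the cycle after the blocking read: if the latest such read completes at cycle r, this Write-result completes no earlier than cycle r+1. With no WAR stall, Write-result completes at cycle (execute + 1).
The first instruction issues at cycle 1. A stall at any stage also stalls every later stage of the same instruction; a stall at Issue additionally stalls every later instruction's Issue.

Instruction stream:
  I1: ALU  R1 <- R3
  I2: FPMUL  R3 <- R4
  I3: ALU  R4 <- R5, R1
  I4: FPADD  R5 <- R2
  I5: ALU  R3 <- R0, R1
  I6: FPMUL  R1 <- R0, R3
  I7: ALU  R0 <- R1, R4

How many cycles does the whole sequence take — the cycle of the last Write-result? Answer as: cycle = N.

cycle = 23

I1: IS=1 RO=2 EX=3 WR=4
I2: IS=2 RO=3 EX=8 WR=9
I3: IS=5 RO=6 EX=7 WR=8  [struct: ALU busy until I1 writes@4]
I4: IS=6 RO=7 EX=10 WR=11
I5: IS=10 RO=11 EX=12 WR=13  [WAW R3: wait I2 write@9]
I6: IS=11 RO=14 EX=19 WR=20  [RAW R3: wait I5 write@13]
I7: IS=14 RO=21 EX=22 WR=23  [struct: ALU busy until I5 writes@13; RAW R1: wait I6 write@20]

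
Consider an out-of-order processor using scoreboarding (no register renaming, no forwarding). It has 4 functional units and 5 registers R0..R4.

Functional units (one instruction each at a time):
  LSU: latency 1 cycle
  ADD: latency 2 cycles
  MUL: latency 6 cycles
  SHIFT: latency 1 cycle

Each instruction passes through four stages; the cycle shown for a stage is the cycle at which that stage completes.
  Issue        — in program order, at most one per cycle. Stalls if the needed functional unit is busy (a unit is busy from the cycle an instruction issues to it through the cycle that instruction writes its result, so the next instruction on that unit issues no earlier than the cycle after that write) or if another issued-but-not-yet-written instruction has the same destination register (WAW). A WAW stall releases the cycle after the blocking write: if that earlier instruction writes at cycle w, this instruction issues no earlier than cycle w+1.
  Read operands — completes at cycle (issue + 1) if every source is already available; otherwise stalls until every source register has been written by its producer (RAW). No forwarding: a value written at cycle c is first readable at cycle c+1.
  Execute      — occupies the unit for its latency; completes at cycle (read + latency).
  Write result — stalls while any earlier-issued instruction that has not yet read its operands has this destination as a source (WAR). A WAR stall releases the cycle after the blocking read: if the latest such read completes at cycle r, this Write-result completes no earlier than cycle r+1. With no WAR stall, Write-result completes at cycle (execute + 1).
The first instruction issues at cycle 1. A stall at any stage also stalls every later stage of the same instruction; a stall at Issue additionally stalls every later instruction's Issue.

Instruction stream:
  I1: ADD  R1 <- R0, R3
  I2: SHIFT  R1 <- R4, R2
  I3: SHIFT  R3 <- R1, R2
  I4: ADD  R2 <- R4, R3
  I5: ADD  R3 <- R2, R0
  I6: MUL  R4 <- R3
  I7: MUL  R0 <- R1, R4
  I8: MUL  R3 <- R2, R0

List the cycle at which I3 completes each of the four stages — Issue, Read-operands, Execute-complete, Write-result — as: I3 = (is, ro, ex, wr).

I1  is:1  ro:2  ex:4  wr:5
I2  is:6  ro:7  ex:8  wr:9  — WAW R1: wait I1 write@5
I3  is:10  ro:11  ex:12  wr:13  — struct: SHIFT busy until I2 writes@9
I4  is:11  ro:14  ex:16  wr:17  — RAW R3: wait I3 write@13
I5  is:18  ro:19  ex:21  wr:22  — struct: ADD busy until I4 writes@17
I6  is:19  ro:23  ex:29  wr:30  — RAW R3: wait I5 write@22
I7  is:31  ro:32  ex:38  wr:39  — struct: MUL busy until I6 writes@30
I8  is:40  ro:41  ex:47  wr:48  — struct: MUL busy until I7 writes@39

I3 = (10, 11, 12, 13)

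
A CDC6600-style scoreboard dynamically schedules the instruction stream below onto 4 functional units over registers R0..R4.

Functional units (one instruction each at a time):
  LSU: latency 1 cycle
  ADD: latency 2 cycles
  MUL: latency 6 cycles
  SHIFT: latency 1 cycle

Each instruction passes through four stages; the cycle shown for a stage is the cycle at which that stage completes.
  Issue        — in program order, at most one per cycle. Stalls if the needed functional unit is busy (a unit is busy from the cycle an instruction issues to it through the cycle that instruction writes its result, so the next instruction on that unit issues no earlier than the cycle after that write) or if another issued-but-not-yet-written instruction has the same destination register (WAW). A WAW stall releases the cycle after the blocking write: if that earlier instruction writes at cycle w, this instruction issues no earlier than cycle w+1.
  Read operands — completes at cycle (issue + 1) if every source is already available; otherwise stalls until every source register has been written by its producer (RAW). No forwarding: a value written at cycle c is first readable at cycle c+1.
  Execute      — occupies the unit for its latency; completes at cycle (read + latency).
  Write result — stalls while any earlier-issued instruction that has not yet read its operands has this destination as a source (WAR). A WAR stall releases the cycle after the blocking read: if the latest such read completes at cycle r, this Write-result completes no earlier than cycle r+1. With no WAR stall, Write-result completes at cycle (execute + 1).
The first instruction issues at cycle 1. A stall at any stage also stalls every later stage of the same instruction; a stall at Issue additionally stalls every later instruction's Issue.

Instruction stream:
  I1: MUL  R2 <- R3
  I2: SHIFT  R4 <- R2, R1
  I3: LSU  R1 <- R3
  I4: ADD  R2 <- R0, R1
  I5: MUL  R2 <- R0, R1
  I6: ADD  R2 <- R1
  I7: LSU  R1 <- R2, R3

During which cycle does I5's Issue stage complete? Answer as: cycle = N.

I1: IS=1 RO=2 EX=8 WR=9
I2: IS=2 RO=10 EX=11 WR=12  [RAW R2: wait I1 write@9]
I3: IS=3 RO=4 EX=5 WR=11  [WAR R1: wait I2 read@10]
I4: IS=10 RO=12 EX=14 WR=15  [WAW R2: wait I1 write@9; RAW R1: wait I3 write@11]
I5: IS=16 RO=17 EX=23 WR=24  [WAW R2: wait I4 write@15]
I6: IS=25 RO=26 EX=28 WR=29  [WAW R2: wait I5 write@24]
I7: IS=26 RO=30 EX=31 WR=32  [RAW R2: wait I6 write@29]

cycle = 16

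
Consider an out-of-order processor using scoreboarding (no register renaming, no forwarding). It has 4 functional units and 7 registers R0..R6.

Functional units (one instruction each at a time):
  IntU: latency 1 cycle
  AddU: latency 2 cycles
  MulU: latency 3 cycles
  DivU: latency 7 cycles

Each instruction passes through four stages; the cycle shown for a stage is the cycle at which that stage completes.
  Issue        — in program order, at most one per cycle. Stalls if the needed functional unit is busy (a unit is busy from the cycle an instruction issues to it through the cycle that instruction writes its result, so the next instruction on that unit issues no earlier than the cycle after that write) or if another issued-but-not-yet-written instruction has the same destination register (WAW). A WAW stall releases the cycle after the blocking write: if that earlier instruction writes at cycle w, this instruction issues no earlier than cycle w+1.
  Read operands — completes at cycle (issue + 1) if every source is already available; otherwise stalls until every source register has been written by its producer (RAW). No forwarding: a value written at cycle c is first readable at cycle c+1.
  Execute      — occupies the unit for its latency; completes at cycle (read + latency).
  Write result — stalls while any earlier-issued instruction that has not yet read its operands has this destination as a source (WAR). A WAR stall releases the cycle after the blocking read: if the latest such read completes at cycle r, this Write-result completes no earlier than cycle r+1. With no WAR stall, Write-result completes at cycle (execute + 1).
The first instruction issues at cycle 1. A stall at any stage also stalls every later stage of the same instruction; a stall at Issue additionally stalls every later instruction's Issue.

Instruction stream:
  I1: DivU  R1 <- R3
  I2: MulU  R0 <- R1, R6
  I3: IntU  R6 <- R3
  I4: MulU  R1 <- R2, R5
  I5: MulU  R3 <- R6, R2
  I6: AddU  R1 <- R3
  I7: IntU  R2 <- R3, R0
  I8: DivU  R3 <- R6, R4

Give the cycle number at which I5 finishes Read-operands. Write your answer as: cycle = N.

cycle 1: I1→DivU
cycle 2: I1 RO · I2→MulU
cycle 3: I3→IntU
cycle 4: I3 RO
cycle 5: I3 EX
cycle 9: I1 EX
cycle 10: I1 WR R1
cycle 11: I2 RO
cycle 12: I3 WR R6
cycle 14: I2 EX
cycle 15: I2 WR R0
cycle 16: I4→MulU
cycle 17: I4 RO
cycle 20: I4 EX
cycle 21: I4 WR R1
cycle 22: I5→MulU
cycle 23: I5 RO · I6→AddU
cycle 24: I7→IntU
cycle 26: I5 EX
cycle 27: I5 WR R3
cycle 28: I6 RO · I7 RO · I8→DivU
cycle 29: I7 EX · I8 RO
cycle 30: I6 EX · I7 WR R2
cycle 31: I6 WR R1
cycle 36: I8 EX
cycle 37: I8 WR R3

cycle = 23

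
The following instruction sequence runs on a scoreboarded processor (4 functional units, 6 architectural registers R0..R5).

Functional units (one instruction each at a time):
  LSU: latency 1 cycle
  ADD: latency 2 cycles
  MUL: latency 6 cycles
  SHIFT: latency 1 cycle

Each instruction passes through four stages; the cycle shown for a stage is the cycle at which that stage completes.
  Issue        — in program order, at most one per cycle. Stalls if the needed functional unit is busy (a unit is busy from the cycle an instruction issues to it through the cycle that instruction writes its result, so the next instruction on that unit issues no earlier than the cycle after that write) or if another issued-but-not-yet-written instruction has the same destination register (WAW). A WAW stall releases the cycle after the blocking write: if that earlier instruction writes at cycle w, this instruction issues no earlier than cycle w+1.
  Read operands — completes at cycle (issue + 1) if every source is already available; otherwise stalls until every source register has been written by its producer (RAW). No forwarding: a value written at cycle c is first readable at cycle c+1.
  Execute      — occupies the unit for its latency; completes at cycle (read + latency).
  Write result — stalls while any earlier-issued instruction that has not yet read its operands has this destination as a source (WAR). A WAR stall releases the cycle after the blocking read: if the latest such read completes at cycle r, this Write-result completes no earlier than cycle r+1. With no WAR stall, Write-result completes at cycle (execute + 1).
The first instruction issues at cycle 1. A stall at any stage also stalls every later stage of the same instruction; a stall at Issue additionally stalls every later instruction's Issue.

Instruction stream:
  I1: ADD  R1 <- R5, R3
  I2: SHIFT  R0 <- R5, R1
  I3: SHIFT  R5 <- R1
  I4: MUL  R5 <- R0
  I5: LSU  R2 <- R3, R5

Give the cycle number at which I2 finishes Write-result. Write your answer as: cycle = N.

1) issue 1, read 2, done 4, write 5
2) issue 2, read 6, done 7, write 8  <RAW R1: wait I1 write@5>
3) issue 9, read 10, done 11, write 12  <struct: SHIFT busy until I2 writes@8>
4) issue 13, read 14, done 20, write 21  <WAW R5: wait I3 write@12>
5) issue 14, read 22, done 23, write 24  <RAW R5: wait I4 write@21>

cycle = 8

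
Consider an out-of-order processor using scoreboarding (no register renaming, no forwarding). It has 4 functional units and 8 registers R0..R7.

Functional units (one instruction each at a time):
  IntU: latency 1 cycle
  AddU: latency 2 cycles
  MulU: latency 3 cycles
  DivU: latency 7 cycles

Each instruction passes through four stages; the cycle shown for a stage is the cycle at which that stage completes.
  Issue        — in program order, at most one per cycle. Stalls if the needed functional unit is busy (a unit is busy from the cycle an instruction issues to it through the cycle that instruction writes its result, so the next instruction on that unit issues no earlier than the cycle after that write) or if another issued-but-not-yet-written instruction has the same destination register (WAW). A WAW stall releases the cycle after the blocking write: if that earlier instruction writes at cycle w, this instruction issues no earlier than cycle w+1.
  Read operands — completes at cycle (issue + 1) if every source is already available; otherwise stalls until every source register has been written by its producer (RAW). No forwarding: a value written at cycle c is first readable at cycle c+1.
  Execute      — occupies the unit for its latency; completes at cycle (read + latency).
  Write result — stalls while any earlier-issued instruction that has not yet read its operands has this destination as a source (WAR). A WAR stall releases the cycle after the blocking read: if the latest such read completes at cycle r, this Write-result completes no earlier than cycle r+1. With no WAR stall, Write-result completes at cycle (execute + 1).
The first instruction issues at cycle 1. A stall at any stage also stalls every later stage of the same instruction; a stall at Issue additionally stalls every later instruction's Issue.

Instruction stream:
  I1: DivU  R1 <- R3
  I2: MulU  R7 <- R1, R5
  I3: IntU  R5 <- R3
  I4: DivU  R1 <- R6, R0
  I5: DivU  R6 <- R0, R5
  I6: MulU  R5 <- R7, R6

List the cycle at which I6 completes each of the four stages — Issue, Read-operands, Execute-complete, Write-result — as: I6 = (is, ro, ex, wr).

I6 = (22, 31, 34, 35)

t=1  I1 issues→DivU
t=2  I1 reads · I2 issues→MulU
t=3  I3 issues→IntU
t=4  I3 reads
t=5  I3 exec-done
t=9  I1 exec-done
t=10  I1 writes R1
t=11  I2 reads · I4 issues→DivU
t=12  I3 writes R5 · I4 reads
t=14  I2 exec-done
t=15  I2 writes R7
t=19  I4 exec-done
t=20  I4 writes R1
t=21  I5 issues→DivU
t=22  I5 reads · I6 issues→MulU
t=29  I5 exec-done
t=30  I5 writes R6
t=31  I6 reads
t=34  I6 exec-done
t=35  I6 writes R5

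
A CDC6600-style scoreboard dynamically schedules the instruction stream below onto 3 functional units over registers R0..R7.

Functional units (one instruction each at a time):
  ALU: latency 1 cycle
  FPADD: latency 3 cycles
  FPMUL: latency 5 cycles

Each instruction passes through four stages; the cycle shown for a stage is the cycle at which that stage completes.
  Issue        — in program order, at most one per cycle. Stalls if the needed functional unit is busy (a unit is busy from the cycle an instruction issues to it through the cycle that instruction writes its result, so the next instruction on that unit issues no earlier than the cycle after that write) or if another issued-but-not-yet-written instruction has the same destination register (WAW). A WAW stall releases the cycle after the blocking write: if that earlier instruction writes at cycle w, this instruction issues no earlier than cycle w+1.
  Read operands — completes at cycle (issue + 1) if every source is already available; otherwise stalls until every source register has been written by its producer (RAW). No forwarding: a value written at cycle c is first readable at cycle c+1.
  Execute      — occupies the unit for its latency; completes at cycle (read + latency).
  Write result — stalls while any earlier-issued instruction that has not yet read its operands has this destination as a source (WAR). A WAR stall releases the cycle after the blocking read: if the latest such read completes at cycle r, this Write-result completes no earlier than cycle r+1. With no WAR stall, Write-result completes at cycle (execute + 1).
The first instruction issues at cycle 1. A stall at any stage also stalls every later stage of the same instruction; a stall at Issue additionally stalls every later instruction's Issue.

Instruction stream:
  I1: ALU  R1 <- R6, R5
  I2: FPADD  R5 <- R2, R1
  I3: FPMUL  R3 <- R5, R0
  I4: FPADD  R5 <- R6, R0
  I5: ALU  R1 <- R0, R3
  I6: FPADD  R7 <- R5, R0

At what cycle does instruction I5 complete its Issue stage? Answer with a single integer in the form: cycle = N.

[I1] 1/2/3/4
[I2] 2/5/8/9  (RAW R1: wait I1 write@4)
[I3] 3/10/15/16  (RAW R5: wait I2 write@9)
[I4] 10/11/14/15  (struct: FPADD busy until I2 writes@9)
[I5] 11/17/18/19  (RAW R3: wait I3 write@16)
[I6] 16/17/20/21  (struct: FPADD busy until I4 writes@15)

cycle = 11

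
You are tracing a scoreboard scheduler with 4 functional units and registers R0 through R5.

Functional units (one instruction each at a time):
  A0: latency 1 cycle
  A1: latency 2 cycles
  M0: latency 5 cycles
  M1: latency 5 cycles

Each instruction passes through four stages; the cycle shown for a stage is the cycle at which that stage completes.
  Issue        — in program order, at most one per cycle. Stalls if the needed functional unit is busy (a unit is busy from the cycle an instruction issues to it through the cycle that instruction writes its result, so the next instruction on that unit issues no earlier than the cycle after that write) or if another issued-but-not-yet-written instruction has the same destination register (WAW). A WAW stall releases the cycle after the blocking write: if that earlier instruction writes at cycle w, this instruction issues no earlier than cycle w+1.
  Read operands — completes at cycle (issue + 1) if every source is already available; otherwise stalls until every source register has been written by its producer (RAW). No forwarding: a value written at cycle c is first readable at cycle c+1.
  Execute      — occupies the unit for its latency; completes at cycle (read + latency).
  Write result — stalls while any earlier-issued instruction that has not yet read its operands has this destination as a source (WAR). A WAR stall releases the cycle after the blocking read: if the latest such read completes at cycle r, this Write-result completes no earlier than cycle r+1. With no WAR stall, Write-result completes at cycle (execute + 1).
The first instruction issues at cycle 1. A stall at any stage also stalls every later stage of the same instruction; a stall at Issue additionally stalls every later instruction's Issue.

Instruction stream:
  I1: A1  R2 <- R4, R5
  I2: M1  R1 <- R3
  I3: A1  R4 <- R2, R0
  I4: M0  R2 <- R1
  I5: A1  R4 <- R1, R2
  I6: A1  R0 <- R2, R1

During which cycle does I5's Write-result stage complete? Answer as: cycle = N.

cycle = 20

cycle 1: I1 dispatched to A1
cycle 2: I1 operands ready · I2 dispatched to M1
cycle 3: I2 operands ready
cycle 4: I1 complete
cycle 5: R2←I1
cycle 6: I3 dispatched to A1
cycle 7: I3 operands ready · I4 dispatched to M0
cycle 8: I2 complete
cycle 9: R1←I2 · I3 complete
cycle 10: R4←I3 · I4 operands ready
cycle 11: I5 dispatched to A1
cycle 15: I4 complete
cycle 16: R2←I4
cycle 17: I5 operands ready
cycle 19: I5 complete
cycle 20: R4←I5
cycle 21: I6 dispatched to A1
cycle 22: I6 operands ready
cycle 24: I6 complete
cycle 25: R0←I6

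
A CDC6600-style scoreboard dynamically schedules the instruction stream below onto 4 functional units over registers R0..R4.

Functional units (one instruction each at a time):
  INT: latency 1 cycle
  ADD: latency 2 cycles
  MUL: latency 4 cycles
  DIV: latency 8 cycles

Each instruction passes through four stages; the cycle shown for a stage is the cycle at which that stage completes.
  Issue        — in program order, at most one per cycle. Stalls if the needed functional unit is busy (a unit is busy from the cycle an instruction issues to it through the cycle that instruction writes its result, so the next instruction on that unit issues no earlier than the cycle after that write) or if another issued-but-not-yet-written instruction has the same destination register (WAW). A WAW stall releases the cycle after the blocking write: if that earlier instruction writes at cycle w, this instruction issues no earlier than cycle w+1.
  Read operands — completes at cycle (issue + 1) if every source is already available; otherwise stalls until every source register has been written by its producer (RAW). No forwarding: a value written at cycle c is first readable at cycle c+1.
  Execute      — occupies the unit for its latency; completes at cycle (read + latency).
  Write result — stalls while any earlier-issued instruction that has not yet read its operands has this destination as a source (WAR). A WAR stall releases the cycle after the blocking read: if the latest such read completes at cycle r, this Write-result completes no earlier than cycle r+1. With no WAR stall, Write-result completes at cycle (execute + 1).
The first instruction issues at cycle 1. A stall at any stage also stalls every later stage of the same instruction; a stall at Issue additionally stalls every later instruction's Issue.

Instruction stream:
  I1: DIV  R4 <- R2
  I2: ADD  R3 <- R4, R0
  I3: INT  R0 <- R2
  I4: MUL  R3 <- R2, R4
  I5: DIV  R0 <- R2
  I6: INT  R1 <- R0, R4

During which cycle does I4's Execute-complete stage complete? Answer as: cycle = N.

cycle = 21

c1: issue I1 (DIV)
c2: I1 read-ops; issue I2 (ADD)
c3: issue I3 (INT)
c4: I3 read-ops
c5: I3 finished on INT
c10: I1 finished on DIV
c11: I1→R4
c12: I2 read-ops
c13: I3→R0
c14: I2 finished on ADD
c15: I2→R3
c16: issue I4 (MUL)
c17: I4 read-ops; issue I5 (DIV)
c18: I5 read-ops; issue I6 (INT)
c21: I4 finished on MUL
c22: I4→R3
c26: I5 finished on DIV
c27: I5→R0
c28: I6 read-ops
c29: I6 finished on INT
c30: I6→R1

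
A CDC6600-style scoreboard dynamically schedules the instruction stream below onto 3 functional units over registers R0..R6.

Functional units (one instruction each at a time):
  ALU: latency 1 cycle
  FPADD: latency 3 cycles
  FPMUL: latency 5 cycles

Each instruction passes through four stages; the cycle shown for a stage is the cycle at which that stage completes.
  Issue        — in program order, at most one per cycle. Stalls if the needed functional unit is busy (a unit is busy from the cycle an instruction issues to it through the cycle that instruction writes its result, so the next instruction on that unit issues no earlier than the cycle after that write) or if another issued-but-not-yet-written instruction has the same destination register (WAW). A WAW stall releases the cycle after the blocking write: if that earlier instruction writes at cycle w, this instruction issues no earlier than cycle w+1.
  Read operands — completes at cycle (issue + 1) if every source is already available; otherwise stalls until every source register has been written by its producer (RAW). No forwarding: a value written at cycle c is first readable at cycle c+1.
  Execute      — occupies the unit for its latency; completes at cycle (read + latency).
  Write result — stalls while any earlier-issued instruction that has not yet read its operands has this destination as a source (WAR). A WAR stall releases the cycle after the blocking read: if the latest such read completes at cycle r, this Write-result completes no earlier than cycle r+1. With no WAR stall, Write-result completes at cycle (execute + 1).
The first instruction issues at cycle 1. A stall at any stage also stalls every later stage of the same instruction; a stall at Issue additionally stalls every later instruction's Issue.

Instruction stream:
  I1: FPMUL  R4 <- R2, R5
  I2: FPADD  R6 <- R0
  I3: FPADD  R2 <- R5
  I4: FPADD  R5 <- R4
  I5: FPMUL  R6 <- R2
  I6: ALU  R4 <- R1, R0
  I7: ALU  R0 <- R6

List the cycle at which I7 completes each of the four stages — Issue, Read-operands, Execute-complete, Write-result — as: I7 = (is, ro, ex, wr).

I7 = (20, 23, 24, 25)

c1: issue I1 (FPMUL)
c2: I1 read-ops · issue I2 (FPADD)
c3: I2 read-ops
c6: I2 finished on FPADD
c7: I1 finished on FPMUL · I2→R6
c8: I1→R4 · issue I3 (FPADD)
c9: I3 read-ops
c12: I3 finished on FPADD
c13: I3→R2
c14: issue I4 (FPADD)
c15: I4 read-ops · issue I5 (FPMUL)
c16: I5 read-ops · issue I6 (ALU)
c17: I6 read-ops
c18: I4 finished on FPADD · I6 finished on ALU
c19: I4→R5 · I6→R4
c20: issue I7 (ALU)
c21: I5 finished on FPMUL
c22: I5→R6
c23: I7 read-ops
c24: I7 finished on ALU
c25: I7→R0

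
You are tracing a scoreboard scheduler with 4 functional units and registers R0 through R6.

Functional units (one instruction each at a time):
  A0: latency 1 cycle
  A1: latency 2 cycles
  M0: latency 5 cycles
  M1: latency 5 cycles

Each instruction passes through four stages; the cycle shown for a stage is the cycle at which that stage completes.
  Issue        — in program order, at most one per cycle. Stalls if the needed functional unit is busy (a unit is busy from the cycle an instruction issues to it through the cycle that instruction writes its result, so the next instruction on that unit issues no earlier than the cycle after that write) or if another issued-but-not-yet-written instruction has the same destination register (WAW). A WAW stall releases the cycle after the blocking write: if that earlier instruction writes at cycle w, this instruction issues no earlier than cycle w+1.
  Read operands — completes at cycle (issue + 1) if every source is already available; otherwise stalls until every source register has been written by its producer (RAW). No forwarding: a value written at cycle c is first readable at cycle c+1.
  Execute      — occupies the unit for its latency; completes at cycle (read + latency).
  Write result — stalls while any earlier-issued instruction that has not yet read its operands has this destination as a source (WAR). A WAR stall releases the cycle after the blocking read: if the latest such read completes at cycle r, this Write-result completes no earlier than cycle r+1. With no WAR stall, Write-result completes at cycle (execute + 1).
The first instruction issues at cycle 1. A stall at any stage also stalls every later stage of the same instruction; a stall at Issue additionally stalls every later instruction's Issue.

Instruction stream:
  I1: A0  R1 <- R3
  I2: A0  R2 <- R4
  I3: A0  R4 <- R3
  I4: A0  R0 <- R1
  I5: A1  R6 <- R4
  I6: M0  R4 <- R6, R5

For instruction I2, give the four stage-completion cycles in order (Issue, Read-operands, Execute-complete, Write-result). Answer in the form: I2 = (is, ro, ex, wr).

I2 = (5, 6, 7, 8)

[1] issue I1 (A0)
[2] I1 read-ops
[3] I1 finished on A0
[4] I1→R1
[5] issue I2 (A0)
[6] I2 read-ops
[7] I2 finished on A0
[8] I2→R2
[9] issue I3 (A0)
[10] I3 read-ops
[11] I3 finished on A0
[12] I3→R4
[13] issue I4 (A0)
[14] I4 read-ops; issue I5 (A1)
[15] I4 finished on A0; I5 read-ops; issue I6 (M0)
[16] I4→R0
[17] I5 finished on A1
[18] I5→R6
[19] I6 read-ops
[24] I6 finished on M0
[25] I6→R4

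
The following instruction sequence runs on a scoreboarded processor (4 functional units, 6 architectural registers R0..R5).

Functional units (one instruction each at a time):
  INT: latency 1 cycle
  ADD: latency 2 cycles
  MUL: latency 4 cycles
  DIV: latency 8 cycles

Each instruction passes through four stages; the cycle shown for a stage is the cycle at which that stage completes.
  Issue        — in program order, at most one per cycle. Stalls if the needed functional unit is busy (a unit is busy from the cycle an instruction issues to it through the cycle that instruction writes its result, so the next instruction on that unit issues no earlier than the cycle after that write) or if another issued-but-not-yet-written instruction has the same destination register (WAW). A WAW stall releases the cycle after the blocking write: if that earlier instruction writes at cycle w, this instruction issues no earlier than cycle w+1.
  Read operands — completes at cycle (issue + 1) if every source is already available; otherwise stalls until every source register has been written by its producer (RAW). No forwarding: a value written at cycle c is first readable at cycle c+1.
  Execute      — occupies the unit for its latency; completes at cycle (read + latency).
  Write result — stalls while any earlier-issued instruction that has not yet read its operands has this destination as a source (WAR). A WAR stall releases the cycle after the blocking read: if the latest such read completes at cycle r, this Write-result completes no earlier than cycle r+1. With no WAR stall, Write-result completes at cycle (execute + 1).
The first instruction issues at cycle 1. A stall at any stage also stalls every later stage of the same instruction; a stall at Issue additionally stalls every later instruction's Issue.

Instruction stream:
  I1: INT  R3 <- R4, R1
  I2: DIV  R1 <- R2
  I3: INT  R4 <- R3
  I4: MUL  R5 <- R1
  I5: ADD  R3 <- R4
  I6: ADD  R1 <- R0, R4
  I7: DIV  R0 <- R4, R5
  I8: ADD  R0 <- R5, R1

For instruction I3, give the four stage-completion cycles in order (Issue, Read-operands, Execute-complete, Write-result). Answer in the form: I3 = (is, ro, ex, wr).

  I1 | 1 | 2 | 3 | 4
  I2 | 2 | 3 | 11 | 12
  I3 | 5 | 6 | 7 | 8   struct: INT busy until I1 writes@4
  I4 | 6 | 13 | 17 | 18   RAW R1: wait I2 write@12
  I5 | 7 | 9 | 11 | 12   RAW R4: wait I3 write@8
  I6 | 13 | 14 | 16 | 17   struct: ADD busy until I5 writes@12
  I7 | 14 | 19 | 27 | 28   RAW R5: wait I4 write@18
  I8 | 29 | 30 | 32 | 33   WAW R0: wait I7 write@28

I3 = (5, 6, 7, 8)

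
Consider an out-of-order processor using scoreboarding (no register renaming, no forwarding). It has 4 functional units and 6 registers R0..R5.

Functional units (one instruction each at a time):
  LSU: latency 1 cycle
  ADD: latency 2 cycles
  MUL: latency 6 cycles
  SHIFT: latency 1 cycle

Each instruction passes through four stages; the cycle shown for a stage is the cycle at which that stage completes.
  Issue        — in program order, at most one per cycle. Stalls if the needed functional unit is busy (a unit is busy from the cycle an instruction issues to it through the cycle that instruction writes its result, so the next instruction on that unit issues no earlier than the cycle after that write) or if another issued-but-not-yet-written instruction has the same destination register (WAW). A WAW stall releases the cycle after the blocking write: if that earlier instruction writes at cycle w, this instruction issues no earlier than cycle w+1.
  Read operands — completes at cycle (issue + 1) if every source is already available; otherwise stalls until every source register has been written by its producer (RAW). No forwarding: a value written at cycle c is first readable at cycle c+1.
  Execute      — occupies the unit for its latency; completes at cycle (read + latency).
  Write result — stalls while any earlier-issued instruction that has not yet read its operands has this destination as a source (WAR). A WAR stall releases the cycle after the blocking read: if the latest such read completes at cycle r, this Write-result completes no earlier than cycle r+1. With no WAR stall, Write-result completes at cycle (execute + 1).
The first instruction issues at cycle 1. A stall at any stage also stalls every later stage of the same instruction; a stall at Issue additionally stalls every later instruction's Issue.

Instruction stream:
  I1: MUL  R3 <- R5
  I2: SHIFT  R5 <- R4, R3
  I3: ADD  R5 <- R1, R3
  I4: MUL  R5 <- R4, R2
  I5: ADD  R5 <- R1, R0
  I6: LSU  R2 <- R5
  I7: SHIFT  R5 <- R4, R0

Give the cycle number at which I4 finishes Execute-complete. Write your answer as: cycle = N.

  I1 | 1 | 2 | 8 | 9
  I2 | 2 | 10 | 11 | 12   RAW R3: wait I1 write@9
  I3 | 13 | 14 | 16 | 17   WAW R5: wait I2 write@12
  I4 | 18 | 19 | 25 | 26   WAW R5: wait I3 write@17
  I5 | 27 | 28 | 30 | 31   WAW R5: wait I4 write@26
  I6 | 28 | 32 | 33 | 34   RAW R5: wait I5 write@31
  I7 | 32 | 33 | 34 | 35   WAW R5: wait I5 write@31

cycle = 25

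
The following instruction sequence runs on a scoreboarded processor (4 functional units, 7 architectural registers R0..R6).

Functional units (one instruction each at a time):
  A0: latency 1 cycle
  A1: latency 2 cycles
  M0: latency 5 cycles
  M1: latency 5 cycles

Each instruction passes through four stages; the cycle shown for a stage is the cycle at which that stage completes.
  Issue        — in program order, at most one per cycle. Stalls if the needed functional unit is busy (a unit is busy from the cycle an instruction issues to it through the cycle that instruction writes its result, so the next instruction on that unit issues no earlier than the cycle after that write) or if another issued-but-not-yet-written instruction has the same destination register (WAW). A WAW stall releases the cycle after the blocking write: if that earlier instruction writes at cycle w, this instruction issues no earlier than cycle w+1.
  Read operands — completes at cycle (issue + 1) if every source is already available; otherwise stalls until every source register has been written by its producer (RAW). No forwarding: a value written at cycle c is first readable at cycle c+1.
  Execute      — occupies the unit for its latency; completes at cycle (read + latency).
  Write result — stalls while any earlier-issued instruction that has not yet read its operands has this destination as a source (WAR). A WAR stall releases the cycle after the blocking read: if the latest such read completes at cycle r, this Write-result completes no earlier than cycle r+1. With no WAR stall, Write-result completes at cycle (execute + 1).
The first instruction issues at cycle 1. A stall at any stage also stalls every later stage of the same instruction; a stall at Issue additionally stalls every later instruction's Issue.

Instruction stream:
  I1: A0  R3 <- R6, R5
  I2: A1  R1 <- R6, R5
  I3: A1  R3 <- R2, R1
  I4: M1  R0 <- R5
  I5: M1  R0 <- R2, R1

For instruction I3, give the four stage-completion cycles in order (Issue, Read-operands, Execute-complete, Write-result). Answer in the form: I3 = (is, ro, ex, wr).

I3 = (7, 8, 10, 11)

t=1  I1 dispatched to A0
t=2  I1 operands ready | I2 dispatched to A1
t=3  I1 complete | I2 operands ready
t=4  R3←I1
t=5  I2 complete
t=6  R1←I2
t=7  I3 dispatched to A1
t=8  I3 operands ready | I4 dispatched to M1
t=9  I4 operands ready
t=10  I3 complete
t=11  R3←I3
t=14  I4 complete
t=15  R0←I4
t=16  I5 dispatched to M1
t=17  I5 operands ready
t=22  I5 complete
t=23  R0←I5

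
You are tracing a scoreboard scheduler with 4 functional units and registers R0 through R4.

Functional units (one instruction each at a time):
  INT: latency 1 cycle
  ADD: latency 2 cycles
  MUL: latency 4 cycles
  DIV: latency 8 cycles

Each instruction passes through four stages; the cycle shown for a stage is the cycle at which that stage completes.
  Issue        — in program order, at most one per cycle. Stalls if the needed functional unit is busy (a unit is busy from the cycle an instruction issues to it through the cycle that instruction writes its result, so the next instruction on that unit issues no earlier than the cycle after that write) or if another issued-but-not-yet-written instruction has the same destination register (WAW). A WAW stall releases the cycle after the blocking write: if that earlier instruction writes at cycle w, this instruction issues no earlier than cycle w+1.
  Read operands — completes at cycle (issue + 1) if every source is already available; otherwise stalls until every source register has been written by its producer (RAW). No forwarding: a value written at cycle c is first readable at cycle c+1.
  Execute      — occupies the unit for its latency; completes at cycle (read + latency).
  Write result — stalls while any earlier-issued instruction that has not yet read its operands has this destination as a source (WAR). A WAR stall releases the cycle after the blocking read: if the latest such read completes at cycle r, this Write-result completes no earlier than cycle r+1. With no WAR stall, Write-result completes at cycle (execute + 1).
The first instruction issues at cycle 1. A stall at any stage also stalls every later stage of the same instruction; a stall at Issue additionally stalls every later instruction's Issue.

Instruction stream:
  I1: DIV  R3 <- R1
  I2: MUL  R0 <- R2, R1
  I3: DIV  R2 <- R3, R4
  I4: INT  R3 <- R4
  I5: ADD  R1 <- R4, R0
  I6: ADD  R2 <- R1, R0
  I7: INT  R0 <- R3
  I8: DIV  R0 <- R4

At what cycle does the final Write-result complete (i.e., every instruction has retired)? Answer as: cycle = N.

1) issue 1, read 2, done 10, write 11
2) issue 2, read 3, done 7, write 8
3) issue 12, read 13, done 21, write 22  <struct: DIV busy until I1 writes@11>
4) issue 13, read 14, done 15, write 16
5) issue 14, read 15, done 17, write 18
6) issue 23, read 24, done 26, write 27  <WAW R2: wait I3 write@22>
7) issue 24, read 25, done 26, write 27
8) issue 28, read 29, done 37, write 38  <WAW R0: wait I7 write@27>

cycle = 38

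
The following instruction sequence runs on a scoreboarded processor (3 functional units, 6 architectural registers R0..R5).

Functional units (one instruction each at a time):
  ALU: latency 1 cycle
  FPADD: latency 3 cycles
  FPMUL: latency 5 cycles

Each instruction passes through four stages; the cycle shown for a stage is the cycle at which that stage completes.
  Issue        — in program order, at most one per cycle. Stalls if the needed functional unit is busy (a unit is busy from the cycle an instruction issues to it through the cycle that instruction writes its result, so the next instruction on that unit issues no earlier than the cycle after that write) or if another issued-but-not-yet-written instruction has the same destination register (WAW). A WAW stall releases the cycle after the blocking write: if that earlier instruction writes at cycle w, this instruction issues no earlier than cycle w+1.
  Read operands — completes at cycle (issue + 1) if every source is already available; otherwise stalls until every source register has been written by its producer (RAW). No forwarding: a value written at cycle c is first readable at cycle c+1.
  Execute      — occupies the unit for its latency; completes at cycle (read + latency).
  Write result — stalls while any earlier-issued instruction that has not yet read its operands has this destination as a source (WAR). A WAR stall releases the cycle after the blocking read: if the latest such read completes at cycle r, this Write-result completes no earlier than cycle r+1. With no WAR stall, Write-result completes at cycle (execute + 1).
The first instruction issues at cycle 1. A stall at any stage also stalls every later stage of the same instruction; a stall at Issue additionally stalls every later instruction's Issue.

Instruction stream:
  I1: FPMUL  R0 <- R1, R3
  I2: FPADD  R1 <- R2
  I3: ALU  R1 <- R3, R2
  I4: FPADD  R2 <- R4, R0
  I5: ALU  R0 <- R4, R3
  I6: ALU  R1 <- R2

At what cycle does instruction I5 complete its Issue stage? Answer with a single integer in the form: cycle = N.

cycle = 12

c1: I1→FPMUL
c2: I1 RO; I2→FPADD
c3: I2 RO
c6: I2 EX
c7: I1 EX; I2 WR R1
c8: I1 WR R0; I3→ALU
c9: I3 RO; I4→FPADD
c10: I3 EX; I4 RO
c11: I3 WR R1
c12: I5→ALU
c13: I4 EX; I5 RO
c14: I4 WR R2; I5 EX
c15: I5 WR R0
c16: I6→ALU
c17: I6 RO
c18: I6 EX
c19: I6 WR R1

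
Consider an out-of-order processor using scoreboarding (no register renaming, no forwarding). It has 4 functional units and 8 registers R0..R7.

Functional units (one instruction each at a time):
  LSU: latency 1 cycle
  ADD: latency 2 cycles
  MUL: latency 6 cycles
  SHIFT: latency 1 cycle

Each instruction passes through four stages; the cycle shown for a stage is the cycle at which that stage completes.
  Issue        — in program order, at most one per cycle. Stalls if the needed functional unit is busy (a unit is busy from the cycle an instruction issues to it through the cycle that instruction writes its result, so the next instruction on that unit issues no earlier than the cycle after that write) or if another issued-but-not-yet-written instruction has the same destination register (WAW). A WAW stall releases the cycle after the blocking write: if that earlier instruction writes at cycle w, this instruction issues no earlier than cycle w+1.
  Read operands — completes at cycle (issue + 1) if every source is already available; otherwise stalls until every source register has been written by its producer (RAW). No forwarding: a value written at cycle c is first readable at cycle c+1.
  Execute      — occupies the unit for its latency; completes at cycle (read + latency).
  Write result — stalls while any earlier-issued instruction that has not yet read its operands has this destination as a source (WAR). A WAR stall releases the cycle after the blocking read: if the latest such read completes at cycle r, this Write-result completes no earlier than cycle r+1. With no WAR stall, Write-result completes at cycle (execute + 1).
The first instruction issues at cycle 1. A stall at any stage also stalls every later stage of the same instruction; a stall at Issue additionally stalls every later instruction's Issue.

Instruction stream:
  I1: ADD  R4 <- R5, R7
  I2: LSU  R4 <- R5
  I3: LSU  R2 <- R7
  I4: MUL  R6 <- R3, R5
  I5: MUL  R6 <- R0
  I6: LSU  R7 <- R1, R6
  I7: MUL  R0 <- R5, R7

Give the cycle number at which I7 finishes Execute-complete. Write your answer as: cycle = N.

cycle = 38

[1] I1→ADD
[2] I1 RO
[4] I1 EX
[5] I1 WR R4
[6] I2→LSU
[7] I2 RO
[8] I2 EX
[9] I2 WR R4
[10] I3→LSU
[11] I3 RO · I4→MUL
[12] I3 EX · I4 RO
[13] I3 WR R2
[18] I4 EX
[19] I4 WR R6
[20] I5→MUL
[21] I5 RO · I6→LSU
[27] I5 EX
[28] I5 WR R6
[29] I6 RO · I7→MUL
[30] I6 EX
[31] I6 WR R7
[32] I7 RO
[38] I7 EX
[39] I7 WR R0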